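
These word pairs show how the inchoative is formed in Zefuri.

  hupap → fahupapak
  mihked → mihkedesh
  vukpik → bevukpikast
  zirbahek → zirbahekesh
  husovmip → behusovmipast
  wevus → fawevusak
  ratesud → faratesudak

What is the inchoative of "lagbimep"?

lagbimepesh

vukpik and zirbahek both end in -k yet inflect differently (bevukpikast, zirbahekesh), so the final letter is not what conditions the rule; the last vowel is.
"lagbimep" has last vowel 'e'. The stems whose last vowel is 'e' (mihked → mihkedesh, zirbahek → zirbahekesh) add -esh.
The other patterns: stems whose last vowel is 'i' add be- … -ast around the stem; stems whose last vowel is 'a' or 'u' add fa- … -ak around the stem.
So lagbimep → lagbimepesh.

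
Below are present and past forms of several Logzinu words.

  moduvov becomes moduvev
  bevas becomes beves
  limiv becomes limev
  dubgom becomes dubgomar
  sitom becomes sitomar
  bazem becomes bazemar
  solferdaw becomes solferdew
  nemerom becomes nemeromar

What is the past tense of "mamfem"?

mamfemar

dubgom and moduvov both have last vowel 'o' yet inflect differently (dubgomar, moduvev), so the last vowel is not what conditions the rule; the final letter is.
"mamfem" ends in -m. The stems ending in -m (dubgom → dubgomar, bazem → bazemar, nemerom → nemeromar) add -ar.
The other pattern: stems ending in -s, -v or -w change the last vowel to 'e'.
So mamfem → mamfemar.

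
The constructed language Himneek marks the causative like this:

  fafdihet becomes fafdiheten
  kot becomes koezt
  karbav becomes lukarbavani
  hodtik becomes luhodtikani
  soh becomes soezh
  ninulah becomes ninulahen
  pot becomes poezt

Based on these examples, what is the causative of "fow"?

foezw

"fow" has 1 vowel. The stems with 1 vowel (soh → soezh, pot → poezt, kot → koezt) insert -ez- after the first vowel.
The other patterns: stems with 2 vowels add lu- … -ani around the stem; stems with 3 vowels add -en.
So fow → foezw.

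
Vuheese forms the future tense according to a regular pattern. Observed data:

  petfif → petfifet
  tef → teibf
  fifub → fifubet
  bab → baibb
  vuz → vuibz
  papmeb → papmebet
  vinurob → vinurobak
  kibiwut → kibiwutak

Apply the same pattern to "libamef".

tef and petfif both end in -f yet inflect differently (teibf, petfifet), so the final letter is not what conditions the rule; the number of vowels is.
"libamef" has 3 vowels. The stems with 3 vowels (kibiwut → kibiwutak, vinurob → vinurobak) add -ak.
The other patterns: stems with 1 vowel insert -ib- after the first vowel; stems with 2 vowels add -et.
So libamef → libamefak.

libamefak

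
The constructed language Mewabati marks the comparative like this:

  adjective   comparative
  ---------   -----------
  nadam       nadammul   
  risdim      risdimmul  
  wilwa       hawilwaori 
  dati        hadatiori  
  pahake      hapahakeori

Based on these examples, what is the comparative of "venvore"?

havenvoreori

nadam and wilwa both have last vowel 'a' yet inflect differently (nadammul, hawilwaori), so the last vowel is not what conditions the rule; whether the stem ends in a vowel or a consonant is.
"venvore" ends in a vowel. The stems ending in a vowel (wilwa → hawilwaori, dati → hadatiori, pahake → hapahakeori) add ha- … -ori around the stem.
The other pattern: stems ending in a consonant double the final consonant and add -ul.
So venvore → havenvoreori.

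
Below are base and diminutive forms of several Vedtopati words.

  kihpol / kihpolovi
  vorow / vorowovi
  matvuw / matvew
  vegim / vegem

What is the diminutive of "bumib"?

"bumib" has last vowel 'i'. The one such stem in the data (vegim → vegem) changes the last vowel to 'e' (as does matvuw), so the same rule applies.
The other pattern: stems whose last vowel is 'o' add -ovi.
So bumib → bumeb.

bumeb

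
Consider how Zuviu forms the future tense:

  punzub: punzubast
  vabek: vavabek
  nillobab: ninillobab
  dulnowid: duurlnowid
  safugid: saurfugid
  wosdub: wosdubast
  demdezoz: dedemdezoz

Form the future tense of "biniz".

wosdub and nillobab both end in -b yet inflect differently (wosdubast, ninillobab), so the final letter is not what conditions the rule; the last vowel is.
"biniz" has last vowel 'i'. The stems whose last vowel is 'i' (safugid → saurfugid, dulnowid → duurlnowid) insert -ur- after the first vowel.
So biniz → biurniz.

biurniz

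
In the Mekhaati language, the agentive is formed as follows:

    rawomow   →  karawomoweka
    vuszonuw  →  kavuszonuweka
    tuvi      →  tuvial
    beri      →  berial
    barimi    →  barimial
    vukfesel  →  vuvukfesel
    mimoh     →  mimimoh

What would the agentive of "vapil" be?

vavapil

rawomow and mimoh both have last vowel 'o' yet inflect differently (karawomoweka, mimimoh), so the last vowel is not what conditions the rule; the final letter is.
"vapil" ends in -l. The one such stem in the data (vukfesel → vuvukfesel) repeats the first consonant+vowel as a prefix (as does mimoh), so the same rule applies.
The other patterns: stems ending in -w add ka- … -eka around the stem; stems ending in -i add -al.
So vapil → vavapil.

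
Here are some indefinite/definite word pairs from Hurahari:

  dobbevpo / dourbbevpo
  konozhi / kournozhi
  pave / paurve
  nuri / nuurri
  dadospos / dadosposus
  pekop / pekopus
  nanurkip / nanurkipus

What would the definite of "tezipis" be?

tezipisus

dobbevpo and dadospos both have last vowel 'o' yet inflect differently (dourbbevpo, dadosposus), so the last vowel is not what conditions the rule; whether the stem ends in a vowel or a consonant is.
"tezipis" ends in a consonant. The stems ending in a consonant (dadospos → dadosposus, pekop → pekopus, nanurkip → nanurkipus) add -us.
So tezipis → tezipisus.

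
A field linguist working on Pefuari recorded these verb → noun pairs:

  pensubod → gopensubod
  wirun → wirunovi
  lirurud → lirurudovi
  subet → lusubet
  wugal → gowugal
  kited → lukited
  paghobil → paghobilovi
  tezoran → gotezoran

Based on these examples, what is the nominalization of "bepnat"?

pensubod and kited both end in -d yet inflect differently (gopensubod, lukited), so the final letter is not what conditions the rule; the last vowel is.
"bepnat" has last vowel 'a'. The stems whose last vowel is 'a' (wugal → gowugal, tezoran → gotezoran) add the prefix go-.
The other patterns: stems whose last vowel is 'e' add the prefix lu-; stems whose last vowel is 'i' or 'u' add -ovi.
So bepnat → gobepnat.

gobepnat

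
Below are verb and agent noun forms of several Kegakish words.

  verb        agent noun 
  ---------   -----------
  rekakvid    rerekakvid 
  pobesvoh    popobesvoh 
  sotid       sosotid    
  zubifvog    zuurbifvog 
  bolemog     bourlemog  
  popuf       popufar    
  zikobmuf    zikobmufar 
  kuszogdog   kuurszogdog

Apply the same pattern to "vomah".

zubifvog and pobesvoh both have last vowel 'o' yet inflect differently (zuurbifvog, popobesvoh), so the last vowel is not what conditions the rule; the final letter is.
"vomah" ends in -h. The one such stem in the data (pobesvoh → popobesvoh) repeats the first consonant+vowel as a prefix (as do sotid, rekakvid), so the same rule applies.
So vomah → vovomah.

vovomah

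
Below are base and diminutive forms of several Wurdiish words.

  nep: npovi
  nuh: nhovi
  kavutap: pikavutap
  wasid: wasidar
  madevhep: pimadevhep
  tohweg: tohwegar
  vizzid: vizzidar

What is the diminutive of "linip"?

"linip" has 2 vowels. The stems with 2 vowels (tohweg → tohwegar, wasid → wasidar, vizzid → vizzidar) add -ar.
The other patterns: stems with 1 vowel delete the last vowel and add -ovi; stems with 3 vowels add the prefix pi-.
So linip → linipar.

linipar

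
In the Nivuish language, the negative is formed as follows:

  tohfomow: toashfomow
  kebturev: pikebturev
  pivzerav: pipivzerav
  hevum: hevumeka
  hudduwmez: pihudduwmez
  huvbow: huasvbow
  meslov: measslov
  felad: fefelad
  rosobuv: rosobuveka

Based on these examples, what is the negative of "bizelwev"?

pivzerav and meslov both end in -v yet inflect differently (pipivzerav, measslov), so the final letter is not what conditions the rule; the last vowel is.
"bizelwev" has last vowel 'e'. The stems whose last vowel is 'e' (hudduwmez → pihudduwmez, kebturev → pikebturev) add the prefix pi-.
The other patterns: stems whose last vowel is 'a' repeat the first consonant+vowel as a prefix; stems whose last vowel is 'o' insert -as- after the first vowel; stems whose last vowel is 'u' add -eka.
So bizelwev → pibizelwev.

pibizelwev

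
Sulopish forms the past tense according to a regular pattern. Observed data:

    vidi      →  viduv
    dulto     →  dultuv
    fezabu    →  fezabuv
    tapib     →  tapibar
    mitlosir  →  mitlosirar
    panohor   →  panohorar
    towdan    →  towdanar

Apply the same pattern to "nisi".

vidi and tapib both have last vowel 'i' yet inflect differently (viduv, tapibar), so the last vowel is not what conditions the rule; whether the stem ends in a vowel or a consonant is.
"nisi" ends in a vowel. The stems ending in a vowel (vidi → viduv, dulto → dultuv, fezabu → fezabuv) drop the final letter and add -uv.
The other pattern: stems ending in a consonant add -ar.
So nisi → nisuv.

nisuv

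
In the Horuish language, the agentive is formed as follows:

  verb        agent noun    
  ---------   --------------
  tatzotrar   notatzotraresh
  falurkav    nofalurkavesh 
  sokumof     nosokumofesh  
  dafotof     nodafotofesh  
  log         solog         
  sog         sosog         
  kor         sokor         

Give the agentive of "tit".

sotit

tatzotrar and kor both end in -r yet inflect differently (notatzotraresh, sokor), so the final letter is not what conditions the rule; the number of vowels is.
"tit" has 1 vowel. The stems with 1 vowel (sog → sosog, kor → sokor, log → solog) add the prefix so-.
The other pattern: stems with 3 vowels add no- … -esh around the stem.
So tit → sotit.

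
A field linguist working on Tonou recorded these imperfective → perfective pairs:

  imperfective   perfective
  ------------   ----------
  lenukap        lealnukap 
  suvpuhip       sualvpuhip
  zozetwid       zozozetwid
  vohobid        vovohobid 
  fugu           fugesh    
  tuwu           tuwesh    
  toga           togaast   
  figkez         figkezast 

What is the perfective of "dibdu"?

dibdesh

suvpuhip and zozetwid both have last vowel 'i' yet inflect differently (sualvpuhip, zozozetwid), so the last vowel is not what conditions the rule; the final letter is.
"dibdu" ends in -u. The stems ending in -u (fugu → fugesh, tuwu → tuwesh) drop the final letter and add -esh.
The other patterns: stems ending in -p insert -al- after the first vowel; stems ending in -d repeat the first consonant+vowel as a prefix; stems ending in -a or -z add -ast.
So dibdu → dibdesh.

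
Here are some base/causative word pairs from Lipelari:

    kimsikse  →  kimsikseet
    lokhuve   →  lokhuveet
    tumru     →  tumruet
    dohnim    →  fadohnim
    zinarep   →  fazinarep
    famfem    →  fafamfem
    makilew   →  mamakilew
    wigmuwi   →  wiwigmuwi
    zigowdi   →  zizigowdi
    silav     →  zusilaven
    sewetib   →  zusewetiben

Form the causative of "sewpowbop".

kimsikse and zinarep both have last vowel 'e' yet inflect differently (kimsikseet, fazinarep), so the last vowel is not what conditions the rule; the final letter is.
"sewpowbop" ends in -p. The one such stem in the data (zinarep → fazinarep) adds the prefix fa-, so the same rule applies.
So sewpowbop → fasewpowbop.

fasewpowbop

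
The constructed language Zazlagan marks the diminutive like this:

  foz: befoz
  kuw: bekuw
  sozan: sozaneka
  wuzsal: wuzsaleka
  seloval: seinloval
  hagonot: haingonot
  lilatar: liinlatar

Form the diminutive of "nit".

benit

wuzsal and seloval both end in -l yet inflect differently (wuzsaleka, seinloval), so the final letter is not what conditions the rule; the number of vowels is.
"nit" has 1 vowel. The stems with 1 vowel (foz → befoz, kuw → bekuw) add the prefix be-.
The other patterns: stems with 2 vowels add -eka; stems with 3 vowels insert -in- after the first vowel.
So nit → benit.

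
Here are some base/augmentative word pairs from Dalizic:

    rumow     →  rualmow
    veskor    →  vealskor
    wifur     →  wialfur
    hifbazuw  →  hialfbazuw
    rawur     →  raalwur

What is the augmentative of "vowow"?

Every pair shown (rumow → rualmow, veskor → vealskor, wifur → wialfur, …) follows the same rule: insert -al- after the first vowel.
So vowow → voalwow.

voalwow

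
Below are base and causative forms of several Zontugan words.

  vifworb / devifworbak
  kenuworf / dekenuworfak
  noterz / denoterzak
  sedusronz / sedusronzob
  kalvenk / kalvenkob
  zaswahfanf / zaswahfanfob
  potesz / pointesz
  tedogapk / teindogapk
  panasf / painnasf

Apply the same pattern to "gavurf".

degavurfak

"gavurf" has second-to-last letter 'r'. The stems whose second-to-last letter is 'r' (vifworb → devifworbak, kenuworf → dekenuworfak, noterz → denoterzak) add de- … -ak around the stem.
The other patterns: stems whose second-to-last letter is 'n' add -ob; stems whose second-to-last letter is 'p' or 's' insert -in- after the first vowel.
So gavurf → degavurfak.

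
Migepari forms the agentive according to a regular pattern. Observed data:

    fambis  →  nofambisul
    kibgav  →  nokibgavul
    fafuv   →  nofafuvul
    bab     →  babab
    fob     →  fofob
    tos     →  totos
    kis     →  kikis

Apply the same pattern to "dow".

fambis and tos both end in -s yet inflect differently (nofambisul, totos), so the final letter is not what conditions the rule; the number of vowels is.
"dow" has 1 vowel. The stems with 1 vowel (bab → babab, fob → fofob, tos → totos) repeat the first consonant+vowel as a prefix.
So dow → dodow.

dodow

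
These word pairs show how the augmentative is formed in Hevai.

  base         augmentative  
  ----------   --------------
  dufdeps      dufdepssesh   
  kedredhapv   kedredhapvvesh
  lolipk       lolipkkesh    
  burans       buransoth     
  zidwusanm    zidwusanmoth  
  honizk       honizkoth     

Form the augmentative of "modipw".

dufdeps and burans both end in -s yet inflect differently (dufdepssesh, buransoth), so the final letter is not what conditions the rule; the second-to-last letter is.
"modipw" has second-to-last letter 'p'. The stems whose second-to-last letter is 'p' (dufdeps → dufdepssesh, kedredhapv → kedredhapvvesh, lolipk → lolipkkesh) double the final consonant and add -esh.
The other pattern: stems whose second-to-last letter is 'n' or 'z' add -oth.
So modipw → modipwwesh.

modipwwesh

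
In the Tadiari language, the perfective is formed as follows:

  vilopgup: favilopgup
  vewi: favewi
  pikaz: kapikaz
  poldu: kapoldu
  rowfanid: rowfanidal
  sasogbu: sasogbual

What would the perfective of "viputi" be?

faviputi

poldu and sasogbu both end in -u yet inflect differently (kapoldu, sasogbual), so the final letter is not what conditions the rule; the first letter is.
"viputi" begins with v-. The stems beginning with v- (vilopgup → favilopgup, vewi → favewi) add the prefix fa-.
So viputi → faviputi.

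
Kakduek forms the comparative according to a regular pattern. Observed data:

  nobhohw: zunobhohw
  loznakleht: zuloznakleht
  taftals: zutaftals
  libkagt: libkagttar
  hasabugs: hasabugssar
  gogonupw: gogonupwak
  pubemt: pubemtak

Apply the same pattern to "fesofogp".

"fesofogp" has second-to-last letter 'g'. The stems whose second-to-last letter is 'g' (libkagt → libkagttar, hasabugs → hasabugssar) double the final consonant and add -ar.
So fesofogp → fesofogppar.

fesofogppar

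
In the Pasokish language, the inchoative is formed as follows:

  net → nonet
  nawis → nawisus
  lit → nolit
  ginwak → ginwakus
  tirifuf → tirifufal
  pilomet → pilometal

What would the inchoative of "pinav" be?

net and pilomet both end in -t yet inflect differently (nonet, pilometal), so the final letter is not what conditions the rule; the number of vowels is.
"pinav" has 2 vowels. The stems with 2 vowels (ginwak → ginwakus, nawis → nawisus) add -us.
The other patterns: stems with 1 vowel add the prefix no-; stems with 3 vowels add -al.
So pinav → pinavus.

pinavus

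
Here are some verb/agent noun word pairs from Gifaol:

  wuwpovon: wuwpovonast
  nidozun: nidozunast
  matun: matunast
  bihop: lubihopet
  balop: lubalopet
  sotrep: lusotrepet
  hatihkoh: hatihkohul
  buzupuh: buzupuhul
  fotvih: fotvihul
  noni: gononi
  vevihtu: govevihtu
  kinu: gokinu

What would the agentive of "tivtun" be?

wuwpovon and bihop both have last vowel 'o' yet inflect differently (wuwpovonast, lubihopet), so the last vowel is not what conditions the rule; the final letter is.
"tivtun" ends in -n. The stems ending in -n (wuwpovon → wuwpovonast, nidozun → nidozunast, matun → matunast) add -ast.
So tivtun → tivtunast.

tivtunast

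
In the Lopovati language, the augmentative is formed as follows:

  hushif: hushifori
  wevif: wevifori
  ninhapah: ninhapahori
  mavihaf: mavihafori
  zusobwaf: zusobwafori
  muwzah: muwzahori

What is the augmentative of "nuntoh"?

Every pair shown (hushif → hushifori, wevif → wevifori, ninhapah → ninhapahori, …) follows the same rule: add -ori.
So nuntoh → nuntohori.

nuntohori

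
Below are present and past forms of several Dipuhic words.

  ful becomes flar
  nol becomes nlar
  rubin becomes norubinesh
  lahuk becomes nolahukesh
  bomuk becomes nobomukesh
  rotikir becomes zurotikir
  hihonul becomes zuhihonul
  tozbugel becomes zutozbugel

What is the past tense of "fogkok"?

nofogkokesh

"fogkok" has 2 vowels. The stems with 2 vowels (rubin → norubinesh, lahuk → nolahukesh, bomuk → nobomukesh) add no- … -esh around the stem.
The other patterns: stems with 1 vowel delete the last vowel and add -ar; stems with 3 vowels add the prefix zu-.
So fogkok → nofogkokesh.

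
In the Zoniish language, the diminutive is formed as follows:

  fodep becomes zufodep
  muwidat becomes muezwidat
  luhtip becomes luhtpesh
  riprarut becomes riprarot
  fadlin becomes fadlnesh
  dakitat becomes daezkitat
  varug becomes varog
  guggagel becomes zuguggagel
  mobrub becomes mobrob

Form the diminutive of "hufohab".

huezfohab

muwidat and riprarut both end in -t yet inflect differently (muezwidat, riprarot), so the final letter is not what conditions the rule; the last vowel is.
"hufohab" has last vowel 'a'. The stems whose last vowel is 'a' (muwidat → muezwidat, dakitat → daezkitat) insert -ez- after the first vowel.
So hufohab → huezfohab.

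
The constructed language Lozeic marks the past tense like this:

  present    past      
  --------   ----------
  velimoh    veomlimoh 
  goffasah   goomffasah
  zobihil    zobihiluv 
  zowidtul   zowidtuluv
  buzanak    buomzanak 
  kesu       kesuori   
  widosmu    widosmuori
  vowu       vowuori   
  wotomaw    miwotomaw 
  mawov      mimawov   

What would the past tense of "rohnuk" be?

roomhnuk

zowidtul and vowu both have last vowel 'u' yet inflect differently (zowidtuluv, vowuori), so the last vowel is not what conditions the rule; the final letter is.
"rohnuk" ends in -k. The one such stem in the data (buzanak → buomzanak) inserts -om- after the first vowel (as do velimoh, goffasah), so the same rule applies.
The other patterns: stems ending in -l add -uv; stems ending in -u add -ori; stems ending in -v or -w add the prefix mi-.
So rohnuk → roomhnuk.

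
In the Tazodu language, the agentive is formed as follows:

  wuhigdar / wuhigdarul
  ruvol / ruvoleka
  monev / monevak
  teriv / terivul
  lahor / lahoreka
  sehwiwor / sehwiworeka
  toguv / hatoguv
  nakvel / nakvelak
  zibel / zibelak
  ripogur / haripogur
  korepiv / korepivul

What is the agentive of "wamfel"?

wamfelak

ruvol and nakvel both end in -l yet inflect differently (ruvoleka, nakvelak), so the final letter is not what conditions the rule; the last vowel is.
"wamfel" has last vowel 'e'. The stems whose last vowel is 'e' (nakvel → nakvelak, zibel → zibelak, monev → monevak) add -ak.
So wamfel → wamfelak.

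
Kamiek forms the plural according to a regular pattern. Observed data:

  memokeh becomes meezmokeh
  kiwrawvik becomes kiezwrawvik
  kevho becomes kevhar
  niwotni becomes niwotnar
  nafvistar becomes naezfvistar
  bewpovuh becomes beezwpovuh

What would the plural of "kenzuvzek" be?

keeznzuvzek

niwotni and kiwrawvik both have last vowel 'i' yet inflect differently (niwotnar, kiezwrawvik), so the last vowel is not what conditions the rule; whether the stem ends in a vowel or a consonant is.
"kenzuvzek" ends in a consonant. The stems ending in a consonant (memokeh → meezmokeh, kiwrawvik → kiezwrawvik, nafvistar → naezfvistar) insert -ez- after the first vowel.
So kenzuvzek → keeznzuvzek.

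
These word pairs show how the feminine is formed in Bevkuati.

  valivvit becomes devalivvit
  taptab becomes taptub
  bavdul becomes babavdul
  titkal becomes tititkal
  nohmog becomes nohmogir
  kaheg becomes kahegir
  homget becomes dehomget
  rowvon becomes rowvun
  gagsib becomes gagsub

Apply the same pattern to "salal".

sasalal

"salal" ends in -l. The stems ending in -l (bavdul → babavdul, titkal → tititkal) repeat the first consonant+vowel as a prefix.
So salal → sasalal.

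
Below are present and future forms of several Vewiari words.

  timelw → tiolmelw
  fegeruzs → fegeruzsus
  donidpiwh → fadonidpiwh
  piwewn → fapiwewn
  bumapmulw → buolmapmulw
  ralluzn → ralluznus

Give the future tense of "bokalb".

boolkalb

piwewn and ralluzn both end in -n yet inflect differently (fapiwewn, ralluznus), so the final letter is not what conditions the rule; the second-to-last letter is.
"bokalb" has second-to-last letter 'l'. The stems whose second-to-last letter is 'l' (bumapmulw → buolmapmulw, timelw → tiolmelw) insert -ol- after the first vowel.
The other patterns: stems whose second-to-last letter is 'w' add the prefix fa-; stems whose second-to-last letter is 'z' add -us.
So bokalb → boolkalb.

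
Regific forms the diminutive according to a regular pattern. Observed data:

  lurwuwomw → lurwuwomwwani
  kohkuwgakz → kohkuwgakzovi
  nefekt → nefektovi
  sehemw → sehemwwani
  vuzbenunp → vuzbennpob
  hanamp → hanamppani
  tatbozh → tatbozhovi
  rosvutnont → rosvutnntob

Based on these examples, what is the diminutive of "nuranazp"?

"nuranazp" has second-to-last letter 'z'. The one such stem in the data (tatbozh → tatbozhovi) adds -ovi, so the same rule applies.
The other patterns: stems whose second-to-last letter is 'n' delete the last vowel and add -ob; stems whose second-to-last letter is 'm' double the final consonant and add -ani.
So nuranazp → nuranazpovi.

nuranazpovi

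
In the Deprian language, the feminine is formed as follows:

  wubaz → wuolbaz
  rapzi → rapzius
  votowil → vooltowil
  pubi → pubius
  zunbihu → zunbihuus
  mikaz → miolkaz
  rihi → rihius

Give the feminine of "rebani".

rebanius

"rebani" ends in a vowel. The stems ending in a vowel (pubi → pubius, zunbihu → zunbihuus, rapzi → rapzius) add -us.
The other pattern: stems ending in a consonant insert -ol- after the first vowel.
So rebani → rebanius.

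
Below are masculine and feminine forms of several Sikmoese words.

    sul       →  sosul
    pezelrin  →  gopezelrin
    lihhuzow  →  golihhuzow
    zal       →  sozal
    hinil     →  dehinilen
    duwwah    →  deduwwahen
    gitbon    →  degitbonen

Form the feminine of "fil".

sofil

sul and hinil both end in -l yet inflect differently (sosul, dehinilen), so the final letter is not what conditions the rule; the number of vowels is.
"fil" has 1 vowel. The stems with 1 vowel (sul → sosul, zal → sozal) add the prefix so-.
The other patterns: stems with 2 vowels add de- … -en around the stem; stems with 3 vowels add the prefix go-.
So fil → sofil.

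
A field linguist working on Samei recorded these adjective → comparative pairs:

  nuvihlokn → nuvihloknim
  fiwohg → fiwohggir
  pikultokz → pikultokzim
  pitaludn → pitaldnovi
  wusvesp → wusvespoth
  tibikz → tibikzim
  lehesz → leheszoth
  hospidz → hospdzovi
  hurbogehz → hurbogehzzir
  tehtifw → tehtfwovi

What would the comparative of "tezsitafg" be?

tezsitfgovi

tibikz and lehesz both end in -z yet inflect differently (tibikzim, leheszoth), so the final letter is not what conditions the rule; the second-to-last letter is.
"tezsitafg" has second-to-last letter 'f'. The one such stem in the data (tehtifw → tehtfwovi) deletes the last vowel and adds -ovi (as do pitaludn, hospidz), so the same rule applies.
The other patterns: stems whose second-to-last letter is 'k' add -im; stems whose second-to-last letter is 's' add -oth; stems whose second-to-last letter is 'h' double the final consonant and add -ir.
So tezsitafg → tezsitfgovi.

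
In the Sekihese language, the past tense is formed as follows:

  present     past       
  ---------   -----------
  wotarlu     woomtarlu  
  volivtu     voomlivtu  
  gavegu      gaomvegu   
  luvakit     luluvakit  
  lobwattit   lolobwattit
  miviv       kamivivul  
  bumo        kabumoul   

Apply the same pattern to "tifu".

luvakit and miviv both have last vowel 'i' yet inflect differently (luluvakit, kamivivul), so the last vowel is not what conditions the rule; the final letter is.
"tifu" ends in -u. The stems ending in -u (wotarlu → woomtarlu, volivtu → voomlivtu, gavegu → gaomvegu) insert -om- after the first vowel.
The other patterns: stems ending in -t repeat the first consonant+vowel as a prefix; stems ending in -o or -v add ka- … -ul around the stem.
So tifu → tiomfu.

tiomfu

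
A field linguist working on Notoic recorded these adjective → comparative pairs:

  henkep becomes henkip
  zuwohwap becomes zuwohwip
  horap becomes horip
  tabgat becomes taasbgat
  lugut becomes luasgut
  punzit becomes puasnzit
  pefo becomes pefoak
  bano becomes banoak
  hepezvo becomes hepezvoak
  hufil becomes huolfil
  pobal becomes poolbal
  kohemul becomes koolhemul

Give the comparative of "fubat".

"fubat" ends in -t. The stems ending in -t (tabgat → taasbgat, lugut → luasgut, punzit → puasnzit) insert -as- after the first vowel.
The other patterns: stems ending in -p change the last vowel to 'i'; stems ending in -o add -ak; stems ending in -l insert -ol- after the first vowel.
So fubat → fuasbat.

fuasbat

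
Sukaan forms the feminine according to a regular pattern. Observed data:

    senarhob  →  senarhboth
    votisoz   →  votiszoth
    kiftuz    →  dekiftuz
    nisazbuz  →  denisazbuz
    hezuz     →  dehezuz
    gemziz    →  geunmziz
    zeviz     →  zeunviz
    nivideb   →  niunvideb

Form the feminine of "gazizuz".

degazizuz

"gazizuz" has last vowel 'u'. The stems whose last vowel is 'u' (kiftuz → dekiftuz, nisazbuz → denisazbuz, hezuz → dehezuz) add the prefix de-.
The other patterns: stems whose last vowel is 'o' delete the last vowel and add -oth; stems whose last vowel is 'e' or 'i' insert -un- after the first vowel.
So gazizuz → degazizuz.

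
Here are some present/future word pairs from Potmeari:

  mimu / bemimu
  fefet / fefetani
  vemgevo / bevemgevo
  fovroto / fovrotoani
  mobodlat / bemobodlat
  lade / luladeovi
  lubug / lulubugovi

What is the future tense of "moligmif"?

fovroto and vemgevo both end in -o yet inflect differently (fovrotoani, bevemgevo), so the final letter is not what conditions the rule; the first letter is.
"moligmif" begins with m-. The stems beginning with m- (mimu → bemimu, mobodlat → bemobodlat) add the prefix be-.
The other patterns: stems beginning with f- add -ani; stems beginning with l- add lu- … -ovi around the stem.
So moligmif → bemoligmif.

bemoligmif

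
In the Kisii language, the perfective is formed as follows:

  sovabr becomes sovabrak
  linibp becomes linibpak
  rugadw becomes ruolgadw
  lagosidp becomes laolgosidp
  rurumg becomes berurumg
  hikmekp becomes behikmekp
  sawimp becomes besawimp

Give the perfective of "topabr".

linibp and lagosidp both end in -p yet inflect differently (linibpak, laolgosidp), so the final letter is not what conditions the rule; the second-to-last letter is.
"topabr" has second-to-last letter 'b'. The stems whose second-to-last letter is 'b' (sovabr → sovabrak, linibp → linibpak) add -ak.
The other patterns: stems whose second-to-last letter is 'd' insert -ol- after the first vowel; stems whose second-to-last letter is 'k' or 'm' add the prefix be-.
So topabr → topabrak.

topabrak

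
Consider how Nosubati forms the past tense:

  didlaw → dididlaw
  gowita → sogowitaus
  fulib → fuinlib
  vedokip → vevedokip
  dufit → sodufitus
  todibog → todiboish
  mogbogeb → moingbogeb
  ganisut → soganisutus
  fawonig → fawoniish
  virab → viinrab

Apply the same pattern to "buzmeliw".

bubuzmeliw

"buzmeliw" ends in -w. The one such stem in the data (didlaw → dididlaw) repeats the first consonant+vowel as a prefix (as does vedokip), so the same rule applies.
So buzmeliw → bubuzmeliw.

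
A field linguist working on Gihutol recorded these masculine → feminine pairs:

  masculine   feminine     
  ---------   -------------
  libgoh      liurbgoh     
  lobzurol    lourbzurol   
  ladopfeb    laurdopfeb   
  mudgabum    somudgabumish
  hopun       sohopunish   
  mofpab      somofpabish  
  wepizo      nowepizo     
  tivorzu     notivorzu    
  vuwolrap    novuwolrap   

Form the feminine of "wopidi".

ladopfeb and mofpab both end in -b yet inflect differently (laurdopfeb, somofpabish), so the final letter is not what conditions the rule; the first letter is.
"wopidi" begins with w-. The one such stem in the data (wepizo → nowepizo) adds the prefix no-, so the same rule applies.
The other patterns: stems beginning with l- insert -ur- after the first vowel; stems beginning with h- or m- add so- … -ish around the stem.
So wopidi → nowopidi.

nowopidi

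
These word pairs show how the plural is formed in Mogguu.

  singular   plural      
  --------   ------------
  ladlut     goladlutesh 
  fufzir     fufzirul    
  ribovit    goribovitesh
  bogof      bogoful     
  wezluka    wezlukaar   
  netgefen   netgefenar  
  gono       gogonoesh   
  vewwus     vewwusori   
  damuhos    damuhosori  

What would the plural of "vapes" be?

vapesori

vewwus and ladlut both have last vowel 'u' yet inflect differently (vewwusori, goladlutesh), so the last vowel is not what conditions the rule; the final letter is.
"vapes" ends in -s. The stems ending in -s (damuhos → damuhosori, vewwus → vewwusori) add -ori.
The other patterns: stems ending in -o or -t add go- … -esh around the stem; stems ending in -f or -r add -ul; stems ending in -a or -n add -ar.
So vapes → vapesori.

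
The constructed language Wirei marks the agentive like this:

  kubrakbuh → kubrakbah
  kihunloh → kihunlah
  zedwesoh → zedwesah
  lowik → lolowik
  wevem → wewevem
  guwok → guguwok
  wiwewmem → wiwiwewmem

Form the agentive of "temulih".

"temulih" ends in -h. The stems ending in -h (kubrakbuh → kubrakbah, kihunloh → kihunlah, zedwesoh → zedwesah) change the last vowel to 'a'.
So temulih → temulah.

temulah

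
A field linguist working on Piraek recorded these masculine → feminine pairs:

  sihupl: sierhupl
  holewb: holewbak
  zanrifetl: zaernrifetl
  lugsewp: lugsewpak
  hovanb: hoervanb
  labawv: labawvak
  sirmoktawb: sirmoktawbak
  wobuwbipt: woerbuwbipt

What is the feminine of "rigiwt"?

"rigiwt" has second-to-last letter 'w'. The stems whose second-to-last letter is 'w' (labawv → labawvak, holewb → holewbak, lugsewp → lugsewpak) add -ak.
So rigiwt → rigiwtak.

rigiwtak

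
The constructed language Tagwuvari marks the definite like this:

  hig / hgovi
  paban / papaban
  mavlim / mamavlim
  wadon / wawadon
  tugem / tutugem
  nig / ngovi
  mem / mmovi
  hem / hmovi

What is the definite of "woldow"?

mem and mavlim both end in -m yet inflect differently (mmovi, mamavlim), so the final letter is not what conditions the rule; the number of vowels is.
"woldow" has 2 vowels. The stems with 2 vowels (paban → papaban, mavlim → mamavlim, wadon → wawadon) repeat the first consonant+vowel as a prefix.
The other pattern: stems with 1 vowel delete the last vowel and add -ovi.
So woldow → wowoldow.

wowoldow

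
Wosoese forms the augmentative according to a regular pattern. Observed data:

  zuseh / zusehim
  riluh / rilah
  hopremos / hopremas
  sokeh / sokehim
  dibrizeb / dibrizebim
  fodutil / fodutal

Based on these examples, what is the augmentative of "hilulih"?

sokeh and riluh both end in -h yet inflect differently (sokehim, rilah), so the final letter is not what conditions the rule; the last vowel is.
"hilulih" has last vowel 'i'. The one such stem in the data (fodutil → fodutal) changes the last vowel to 'a' (as do hopremos, riluh), so the same rule applies.
So hilulih → hilulah.

hilulah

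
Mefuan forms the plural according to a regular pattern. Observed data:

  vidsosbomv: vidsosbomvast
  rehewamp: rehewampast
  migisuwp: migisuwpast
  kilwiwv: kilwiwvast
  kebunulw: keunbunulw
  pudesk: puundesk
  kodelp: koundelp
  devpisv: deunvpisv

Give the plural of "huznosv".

"huznosv" has second-to-last letter 's'. The stems whose second-to-last letter is 's' (pudesk → puundesk, devpisv → deunvpisv) insert -un- after the first vowel.
The other pattern: stems whose second-to-last letter is 'm' or 'w' add -ast.
So huznosv → huunznosv.

huunznosv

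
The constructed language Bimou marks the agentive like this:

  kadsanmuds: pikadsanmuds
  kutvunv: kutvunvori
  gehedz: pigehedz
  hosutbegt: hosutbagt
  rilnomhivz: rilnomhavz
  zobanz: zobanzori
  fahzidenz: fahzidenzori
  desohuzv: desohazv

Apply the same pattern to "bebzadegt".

gehedz and fahzidenz both end in -z yet inflect differently (pigehedz, fahzidenzori), so the final letter is not what conditions the rule; the second-to-last letter is.
"bebzadegt" has second-to-last letter 'g'. The one such stem in the data (hosutbegt → hosutbagt) changes the last vowel to 'a' (as do desohuzv, rilnomhivz), so the same rule applies.
The other patterns: stems whose second-to-last letter is 'd' add the prefix pi-; stems whose second-to-last letter is 'n' add -ori.
So bebzadegt → bebzadagt.

bebzadagt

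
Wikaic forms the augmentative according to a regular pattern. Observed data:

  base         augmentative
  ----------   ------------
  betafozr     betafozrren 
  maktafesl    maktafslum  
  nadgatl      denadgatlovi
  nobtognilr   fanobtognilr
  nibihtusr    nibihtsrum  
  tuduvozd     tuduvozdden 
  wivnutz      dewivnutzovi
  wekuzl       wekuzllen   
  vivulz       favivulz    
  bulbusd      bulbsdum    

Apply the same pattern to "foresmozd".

foresmozdden

"foresmozd" has second-to-last letter 'z'. The stems whose second-to-last letter is 'z' (tuduvozd → tuduvozdden, wekuzl → wekuzllen, betafozr → betafozrren) double the final consonant and add -en.
The other patterns: stems whose second-to-last letter is 't' add de- … -ovi around the stem; stems whose second-to-last letter is 's' delete the last vowel and add -um; stems whose second-to-last letter is 'l' add the prefix fa-.
So foresmozd → foresmozdden.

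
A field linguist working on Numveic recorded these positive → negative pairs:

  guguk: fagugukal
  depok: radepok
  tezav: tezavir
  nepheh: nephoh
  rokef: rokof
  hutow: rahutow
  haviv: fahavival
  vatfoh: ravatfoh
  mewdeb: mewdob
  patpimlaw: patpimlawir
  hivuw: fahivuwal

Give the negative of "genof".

ragenof

patpimlaw and hutow both end in -w yet inflect differently (patpimlawir, rahutow), so the final letter is not what conditions the rule; the last vowel is.
"genof" has last vowel 'o'. The stems whose last vowel is 'o' (vatfoh → ravatfoh, hutow → rahutow, depok → radepok) add the prefix ra-.
The other patterns: stems whose last vowel is 'a' add -ir; stems whose last vowel is 'i' or 'u' add fa- … -al around the stem; stems whose last vowel is 'e' change the last vowel to 'o'.
So genof → ragenof.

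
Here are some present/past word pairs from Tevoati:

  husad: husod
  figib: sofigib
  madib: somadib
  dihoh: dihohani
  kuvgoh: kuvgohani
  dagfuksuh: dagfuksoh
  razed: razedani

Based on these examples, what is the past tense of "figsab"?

dihoh and dagfuksuh both end in -h yet inflect differently (dihohani, dagfuksoh), so the final letter is not what conditions the rule; the last vowel is.
"figsab" has last vowel 'a'. The one such stem in the data (husad → husod) changes the last vowel to 'o' (as does dagfuksuh), so the same rule applies.
So figsab → figsob.

figsob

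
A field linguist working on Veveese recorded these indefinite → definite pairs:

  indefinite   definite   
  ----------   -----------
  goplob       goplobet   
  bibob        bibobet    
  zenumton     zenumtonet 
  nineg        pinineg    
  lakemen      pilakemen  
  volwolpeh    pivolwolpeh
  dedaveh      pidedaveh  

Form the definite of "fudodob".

"fudodob" has last vowel 'o'. The stems whose last vowel is 'o' (goplob → goplobet, bibob → bibobet, zenumton → zenumtonet) add -et.
The other pattern: stems whose last vowel is 'e' add the prefix pi-.
So fudodob → fudodobet.

fudodobet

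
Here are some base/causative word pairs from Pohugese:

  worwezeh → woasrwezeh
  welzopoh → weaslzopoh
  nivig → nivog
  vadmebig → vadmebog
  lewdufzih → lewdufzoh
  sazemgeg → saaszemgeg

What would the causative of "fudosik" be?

lewdufzih and welzopoh both end in -h yet inflect differently (lewdufzoh, weaslzopoh), so the final letter is not what conditions the rule; the last vowel is.
"fudosik" has last vowel 'i'. The stems whose last vowel is 'i' (vadmebig → vadmebog, lewdufzih → lewdufzoh, nivig → nivog) change the last vowel to 'o'.
So fudosik → fudosok.

fudosok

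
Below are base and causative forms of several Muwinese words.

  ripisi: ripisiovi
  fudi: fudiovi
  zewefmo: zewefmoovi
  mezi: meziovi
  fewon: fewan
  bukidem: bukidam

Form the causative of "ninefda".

ninefdaovi

"ninefda" ends in a vowel. The stems ending in a vowel (ripisi → ripisiovi, fudi → fudiovi, zewefmo → zewefmoovi) add -ovi.
The other pattern: stems ending in a consonant change the last vowel to 'a'.
So ninefda → ninefdaovi.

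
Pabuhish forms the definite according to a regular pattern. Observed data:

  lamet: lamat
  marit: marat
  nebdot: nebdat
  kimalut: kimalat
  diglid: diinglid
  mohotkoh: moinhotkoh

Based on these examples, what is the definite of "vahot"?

nebdot and mohotkoh both have last vowel 'o' yet inflect differently (nebdat, moinhotkoh), so the last vowel is not what conditions the rule; the final letter is.
"vahot" ends in -t. The stems ending in -t (lamet → lamat, nebdot → nebdat, marit → marat) change the last vowel to 'a'.
The other pattern: stems ending in -d or -h insert -in- after the first vowel.
So vahot → vahat.

vahat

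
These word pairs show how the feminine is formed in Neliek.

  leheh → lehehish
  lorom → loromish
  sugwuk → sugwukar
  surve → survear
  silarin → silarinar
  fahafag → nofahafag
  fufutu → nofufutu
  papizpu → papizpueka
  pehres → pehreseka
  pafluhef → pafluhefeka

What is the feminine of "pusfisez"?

pusfisezeka

"pusfisez" begins with p-. The stems beginning with p- (papizpu → papizpueka, pehres → pehreseka, pafluhef → pafluhefeka) add -eka.
So pusfisez → pusfisezeka.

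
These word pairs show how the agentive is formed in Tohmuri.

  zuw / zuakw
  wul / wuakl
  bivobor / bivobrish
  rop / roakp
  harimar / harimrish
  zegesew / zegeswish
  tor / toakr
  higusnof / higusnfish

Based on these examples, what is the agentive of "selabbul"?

zuw and zegesew both end in -w yet inflect differently (zuakw, zegeswish), so the final letter is not what conditions the rule; the number of vowels is.
"selabbul" has 3 vowels. The stems with 3 vowels (higusnof → higusnfish, zegesew → zegeswish, harimar → harimrish) delete the last vowel and add -ish.
So selabbul → selabblish.

selabblish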